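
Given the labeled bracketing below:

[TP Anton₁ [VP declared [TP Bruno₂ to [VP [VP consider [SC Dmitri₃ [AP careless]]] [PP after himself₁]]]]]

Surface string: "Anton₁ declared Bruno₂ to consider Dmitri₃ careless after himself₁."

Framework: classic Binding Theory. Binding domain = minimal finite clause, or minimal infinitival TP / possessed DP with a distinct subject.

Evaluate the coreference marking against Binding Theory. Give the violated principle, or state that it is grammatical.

Principle A

The two coindexed NPs are *Anton₁* and *himself₁*.
*himself₁* is an anaphor. Principle A requires it to be bound within its binding domain — the embedded TP, whose subject is Bruno₂.
Within that domain it is c-commanded by *Bruno₂*, which does not share its index.
*Anton₁* does c-command the anaphor, but from outside its binding domain.
The anaphor is unbound in its domain → Principle A violation.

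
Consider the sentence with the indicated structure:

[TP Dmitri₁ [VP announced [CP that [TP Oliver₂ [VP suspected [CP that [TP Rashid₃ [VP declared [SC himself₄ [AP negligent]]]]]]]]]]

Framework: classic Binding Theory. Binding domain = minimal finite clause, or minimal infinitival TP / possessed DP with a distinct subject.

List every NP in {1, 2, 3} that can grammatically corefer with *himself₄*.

*himself* is an anaphor, so Principle A applies: it must be bound in its binding domain.
Binding domain of *himself₄*: the embedded TP, whose subject is Rashid₃.
*Dmitri₁* c-commands the anaphor but is outside its binding domain → cannot satisfy Principle A.
*Oliver₂* c-commands the anaphor but is outside its binding domain → cannot satisfy Principle A.
*Rashid₃* c-commands the anaphor within its binding domain → licit binder.

{3}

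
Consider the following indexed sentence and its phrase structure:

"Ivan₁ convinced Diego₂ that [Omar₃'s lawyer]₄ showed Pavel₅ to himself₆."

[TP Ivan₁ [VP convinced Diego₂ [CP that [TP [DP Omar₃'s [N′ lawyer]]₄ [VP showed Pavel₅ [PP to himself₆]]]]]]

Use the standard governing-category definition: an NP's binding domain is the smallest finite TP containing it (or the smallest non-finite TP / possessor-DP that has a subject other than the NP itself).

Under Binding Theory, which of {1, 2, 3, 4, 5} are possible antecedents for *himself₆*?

{4, 5}

*himself* is an anaphor, so Principle A applies: it must be bound in its binding domain.
Binding domain of *himself₆*: the embedded TP, whose subject is [Omar₃'s lawyer]₄.
*Ivan₁* c-commands the anaphor but is outside its binding domain → cannot satisfy Principle A.
*Diego₂* c-commands the anaphor but is outside its binding domain → cannot satisfy Principle A.
*Omar₃* does not c-command the anaphor → cannot bind it.
*[Omar₃'s lawyer]₄* c-commands the anaphor within its binding domain → licit binder.
*Pavel₅* c-commands the anaphor within its binding domain → licit binder.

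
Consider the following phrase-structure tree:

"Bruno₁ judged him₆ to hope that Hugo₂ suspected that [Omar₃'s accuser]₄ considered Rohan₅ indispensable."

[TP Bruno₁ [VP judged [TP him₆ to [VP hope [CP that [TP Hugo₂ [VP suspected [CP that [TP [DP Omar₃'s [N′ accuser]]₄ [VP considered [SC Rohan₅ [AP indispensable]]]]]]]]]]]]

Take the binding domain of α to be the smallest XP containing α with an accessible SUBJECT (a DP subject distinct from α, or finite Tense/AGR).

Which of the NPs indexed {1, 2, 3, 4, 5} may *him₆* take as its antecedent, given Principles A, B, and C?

none

*him* is a pronoun, so Principle B applies: it must be free in its binding domain.
Binding domain of *him₆*: the matrix TP, whose subject is Bruno₁.
*Bruno₁* c-commands the pronoun within its binding domain → coindexation would violate Principle B.
*Hugo₂*: the pronoun c-commands this R-expression → coindexation would violate Principle C on *Hugo₂*.
*Omar₃*: the pronoun c-commands this R-expression → coindexation would violate Principle C on *Omar₃*.
*[Omar₃'s accuser]₄*: the pronoun c-commands this R-expression → coindexation would violate Principle C on *[Omar₃'s accuser]₄*.
*Rohan₅*: the pronoun c-commands this R-expression → coindexation would violate Principle C on *Rohan₅*.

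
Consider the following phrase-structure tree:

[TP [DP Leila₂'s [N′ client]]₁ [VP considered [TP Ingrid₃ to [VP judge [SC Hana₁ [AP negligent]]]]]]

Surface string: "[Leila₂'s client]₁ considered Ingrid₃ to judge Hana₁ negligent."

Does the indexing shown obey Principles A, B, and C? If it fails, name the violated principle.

The two coindexed NPs are *[Leila₂'s client]₁* and *Hana₁*.
*Hana₁* is an R-expression. Principle C requires it to be free everywhere.
*[Leila₂'s client]₁* c-commands it and carries the same index.
The R-expression is bound → Principle C violation.

Principle C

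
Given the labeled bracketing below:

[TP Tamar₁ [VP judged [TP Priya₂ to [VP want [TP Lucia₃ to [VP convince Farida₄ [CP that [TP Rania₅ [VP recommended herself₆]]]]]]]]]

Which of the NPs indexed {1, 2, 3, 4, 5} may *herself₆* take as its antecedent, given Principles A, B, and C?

{5}

*herself* is an anaphor, so Principle A applies: it must be bound in its binding domain.
Binding domain of *herself₆*: the embedded TP, whose subject is Rania₅.
*Tamar₁* c-commands the anaphor but is outside its binding domain → cannot satisfy Principle A.
*Priya₂* c-commands the anaphor but is outside its binding domain → cannot satisfy Principle A.
*Lucia₃* c-commands the anaphor but is outside its binding domain → cannot satisfy Principle A.
*Farida₄* c-commands the anaphor but is outside its binding domain → cannot satisfy Principle A.
*Rania₅* c-commands the anaphor within its binding domain → licit binder.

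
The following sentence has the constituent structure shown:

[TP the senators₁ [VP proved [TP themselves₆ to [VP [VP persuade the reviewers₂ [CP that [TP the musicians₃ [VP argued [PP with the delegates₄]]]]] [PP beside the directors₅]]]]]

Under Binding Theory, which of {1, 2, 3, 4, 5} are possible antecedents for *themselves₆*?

{1}

*themselves* is an anaphor, so Principle A applies: it must be bound in its binding domain.
Binding domain of *themselves₆*: the matrix TP, whose subject is the senators₁.
*the senators₁* c-commands the anaphor within its binding domain → licit binder.
*the reviewers₂* does not c-command the anaphor → cannot bind it.
*the musicians₃* does not c-command the anaphor → cannot bind it.
*the delegates₄* does not c-command the anaphor → cannot bind it.
*the directors₅* does not c-command the anaphor → cannot bind it.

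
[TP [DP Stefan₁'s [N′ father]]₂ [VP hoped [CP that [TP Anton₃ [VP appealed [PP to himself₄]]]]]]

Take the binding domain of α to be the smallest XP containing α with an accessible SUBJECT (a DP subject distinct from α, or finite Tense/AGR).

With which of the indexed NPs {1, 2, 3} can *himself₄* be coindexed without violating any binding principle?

*himself* is an anaphor, so Principle A applies: it must be bound in its binding domain.
Binding domain of *himself₄*: the embedded TP, whose subject is Anton₃.
*Stefan₁* does not c-command the anaphor → cannot bind it.
*[Stefan₁'s father]₂* c-commands the anaphor but is outside its binding domain → cannot satisfy Principle A.
*Anton₃* c-commands the anaphor within its binding domain → licit binder.

{3}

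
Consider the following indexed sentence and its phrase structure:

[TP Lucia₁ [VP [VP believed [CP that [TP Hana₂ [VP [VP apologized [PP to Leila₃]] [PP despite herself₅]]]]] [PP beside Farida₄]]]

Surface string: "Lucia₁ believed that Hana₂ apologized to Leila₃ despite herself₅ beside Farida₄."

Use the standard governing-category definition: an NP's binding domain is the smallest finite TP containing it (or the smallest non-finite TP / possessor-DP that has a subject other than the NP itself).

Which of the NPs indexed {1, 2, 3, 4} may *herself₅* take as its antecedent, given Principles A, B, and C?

{2}

*herself* is an anaphor, so Principle A applies: it must be bound in its binding domain.
Binding domain of *herself₅*: the embedded TP, whose subject is Hana₂.
*Lucia₁* c-commands the anaphor but is outside its binding domain → cannot satisfy Principle A.
*Hana₂* c-commands the anaphor within its binding domain → licit binder.
*Leila₃* does not c-command the anaphor → cannot bind it.
*Farida₄* does not c-command the anaphor → cannot bind it.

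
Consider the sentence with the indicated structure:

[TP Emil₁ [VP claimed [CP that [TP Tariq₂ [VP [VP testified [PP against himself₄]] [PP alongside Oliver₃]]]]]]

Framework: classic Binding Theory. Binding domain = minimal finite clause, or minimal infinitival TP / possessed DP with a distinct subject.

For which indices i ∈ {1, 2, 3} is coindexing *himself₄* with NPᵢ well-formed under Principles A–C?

*himself* is an anaphor, so Principle A applies: it must be bound in its binding domain.
Binding domain of *himself₄*: the embedded TP, whose subject is Tariq₂.
*Emil₁* c-commands the anaphor but is outside its binding domain → cannot satisfy Principle A.
*Tariq₂* c-commands the anaphor within its binding domain → licit binder.
*Oliver₃* does not c-command the anaphor → cannot bind it.

{2}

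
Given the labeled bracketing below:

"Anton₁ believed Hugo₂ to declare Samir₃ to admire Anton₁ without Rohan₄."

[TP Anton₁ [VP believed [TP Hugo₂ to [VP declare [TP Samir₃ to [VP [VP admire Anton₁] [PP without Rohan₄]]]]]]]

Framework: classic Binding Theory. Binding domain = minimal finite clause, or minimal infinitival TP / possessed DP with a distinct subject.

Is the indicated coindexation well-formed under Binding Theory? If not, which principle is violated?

Principle C

The two coindexed NPs are *Anton₁* (the lower occurrence) and *Anton₁* (the higher occurrence).
*Anton₁* (the lower occurrence) is an R-expression. Principle C requires it to be free everywhere.
*Anton₁* (the higher occurrence) c-commands it and carries the same index.
The R-expression is bound → Principle C violation.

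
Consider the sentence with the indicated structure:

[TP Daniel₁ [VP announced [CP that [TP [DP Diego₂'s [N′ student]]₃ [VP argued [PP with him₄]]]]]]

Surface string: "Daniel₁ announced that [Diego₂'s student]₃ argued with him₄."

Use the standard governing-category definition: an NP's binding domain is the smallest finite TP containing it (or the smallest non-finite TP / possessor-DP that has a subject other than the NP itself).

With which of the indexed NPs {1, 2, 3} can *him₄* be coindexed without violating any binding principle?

{1, 2}

*him* is a pronoun, so Principle B applies: it must be free in its binding domain.
Binding domain of *him₄*: the embedded TP, whose subject is [Diego₂'s student]₃.
*Daniel₁* c-commands the pronoun but from outside its binding domain, and is not c-commanded by it → coindexation permitted.
*Diego₂* and the pronoun do not c-command one another → neither Principle B nor Principle C is at stake; coindexation permitted.
*[Diego₂'s student]₃* c-commands the pronoun within its binding domain → coindexation would violate Principle B.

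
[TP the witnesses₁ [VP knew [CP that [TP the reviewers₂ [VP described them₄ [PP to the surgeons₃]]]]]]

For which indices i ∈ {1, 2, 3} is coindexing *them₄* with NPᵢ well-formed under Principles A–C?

*them* is a pronoun, so Principle B applies: it must be free in its binding domain.
Binding domain of *them₄*: the embedded TP, whose subject is the reviewers₂.
*the witnesses₁* c-commands the pronoun but from outside its binding domain, and is not c-commanded by it → coindexation permitted.
*the reviewers₂* c-commands the pronoun within its binding domain → coindexation would violate Principle B.
*the surgeons₃*: the pronoun c-commands this R-expression → coindexation would violate Principle C on *the surgeons₃*.

{1}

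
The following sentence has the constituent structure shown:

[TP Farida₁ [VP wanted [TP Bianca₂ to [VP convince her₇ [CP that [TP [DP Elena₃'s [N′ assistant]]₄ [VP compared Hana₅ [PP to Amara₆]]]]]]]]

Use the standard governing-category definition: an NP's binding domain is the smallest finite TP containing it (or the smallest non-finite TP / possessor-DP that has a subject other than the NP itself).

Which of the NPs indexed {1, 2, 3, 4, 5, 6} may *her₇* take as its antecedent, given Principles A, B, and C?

{1}

*her* is a pronoun, so Principle B applies: it must be free in its binding domain.
Binding domain of *her₇*: the embedded TP, whose subject is Bianca₂.
*Farida₁* c-commands the pronoun but from outside its binding domain, and is not c-commanded by it → coindexation permitted.
*Bianca₂* c-commands the pronoun within its binding domain → coindexation would violate Principle B.
*Elena₃*: the pronoun c-commands this R-expression → coindexation would violate Principle C on *Elena₃*.
*[Elena₃'s assistant]₄*: the pronoun c-commands this R-expression → coindexation would violate Principle C on *[Elena₃'s assistant]₄*.
*Hana₅*: the pronoun c-commands this R-expression → coindexation would violate Principle C on *Hana₅*.
*Amara₆*: the pronoun c-commands this R-expression → coindexation would violate Principle C on *Amara₆*.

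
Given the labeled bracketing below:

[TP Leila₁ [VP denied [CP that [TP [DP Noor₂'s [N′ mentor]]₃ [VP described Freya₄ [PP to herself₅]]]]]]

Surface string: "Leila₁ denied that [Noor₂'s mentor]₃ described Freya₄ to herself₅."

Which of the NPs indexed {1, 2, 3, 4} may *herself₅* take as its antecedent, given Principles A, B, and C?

*herself* is an anaphor, so Principle A applies: it must be bound in its binding domain.
Binding domain of *herself₅*: the embedded TP, whose subject is [Noor₂'s mentor]₃.
*Leila₁* c-commands the anaphor but is outside its binding domain → cannot satisfy Principle A.
*Noor₂* does not c-command the anaphor → cannot bind it.
*[Noor₂'s mentor]₃* c-commands the anaphor within its binding domain → licit binder.
*Freya₄* c-commands the anaphor within its binding domain → licit binder.

{3, 4}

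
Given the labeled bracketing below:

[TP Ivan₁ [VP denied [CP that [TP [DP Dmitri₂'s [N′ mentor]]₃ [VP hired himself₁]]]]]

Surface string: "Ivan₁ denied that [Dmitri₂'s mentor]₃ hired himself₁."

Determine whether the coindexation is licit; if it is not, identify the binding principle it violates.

Principle A

The two coindexed NPs are *Ivan₁* and *himself₁*.
*himself₁* is an anaphor. Principle A requires it to be bound within its binding domain — the embedded TP, whose subject is [Dmitri₂'s mentor]₃.
Within that domain it is c-commanded by *[Dmitri₂'s mentor]₃*, which does not share its index.
*Ivan₁* does c-command the anaphor, but from outside its binding domain.
The anaphor is unbound in its domain → Principle A violation.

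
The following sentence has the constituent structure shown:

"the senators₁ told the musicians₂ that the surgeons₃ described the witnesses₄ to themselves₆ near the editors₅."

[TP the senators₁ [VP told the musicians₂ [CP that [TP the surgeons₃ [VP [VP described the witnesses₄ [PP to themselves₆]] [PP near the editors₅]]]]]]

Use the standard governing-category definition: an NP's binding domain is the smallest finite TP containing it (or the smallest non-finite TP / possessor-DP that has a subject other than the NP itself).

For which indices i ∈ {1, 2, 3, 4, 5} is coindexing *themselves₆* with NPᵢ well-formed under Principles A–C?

*themselves* is an anaphor, so Principle A applies: it must be bound in its binding domain.
Binding domain of *themselves₆*: the embedded TP, whose subject is the surgeons₃.
*the senators₁* c-commands the anaphor but is outside its binding domain → cannot satisfy Principle A.
*the musicians₂* c-commands the anaphor but is outside its binding domain → cannot satisfy Principle A.
*the surgeons₃* c-commands the anaphor within its binding domain → licit binder.
*the witnesses₄* c-commands the anaphor within its binding domain → licit binder.
*the editors₅* does not c-command the anaphor → cannot bind it.

{3, 4}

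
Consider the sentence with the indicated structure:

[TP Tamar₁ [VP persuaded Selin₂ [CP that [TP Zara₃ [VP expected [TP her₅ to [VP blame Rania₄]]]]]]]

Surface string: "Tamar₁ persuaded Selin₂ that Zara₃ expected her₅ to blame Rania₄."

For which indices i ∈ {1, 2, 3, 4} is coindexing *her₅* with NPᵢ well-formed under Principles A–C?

*her* is a pronoun, so Principle B applies: it must be free in its binding domain.
Binding domain of *her₅*: the embedded TP, whose subject is Zara₃.
*Tamar₁* c-commands the pronoun but from outside its binding domain, and is not c-commanded by it → coindexation permitted.
*Selin₂* c-commands the pronoun but from outside its binding domain, and is not c-commanded by it → coindexation permitted.
*Zara₃* c-commands the pronoun within its binding domain → coindexation would violate Principle B.
*Rania₄*: the pronoun c-commands this R-expression → coindexation would violate Principle C on *Rania₄*.

{1, 2}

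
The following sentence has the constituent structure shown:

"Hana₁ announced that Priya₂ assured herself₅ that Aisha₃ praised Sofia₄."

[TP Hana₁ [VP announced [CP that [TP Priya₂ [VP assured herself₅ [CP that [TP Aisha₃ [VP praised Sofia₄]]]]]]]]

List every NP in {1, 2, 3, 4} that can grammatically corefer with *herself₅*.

*herself* is an anaphor, so Principle A applies: it must be bound in its binding domain.
Binding domain of *herself₅*: the embedded TP, whose subject is Priya₂.
*Hana₁* c-commands the anaphor but is outside its binding domain → cannot satisfy Principle A.
*Priya₂* c-commands the anaphor within its binding domain → licit binder.
*Aisha₃* does not c-command the anaphor → cannot bind it.
*Sofia₄* does not c-command the anaphor → cannot bind it.

{2}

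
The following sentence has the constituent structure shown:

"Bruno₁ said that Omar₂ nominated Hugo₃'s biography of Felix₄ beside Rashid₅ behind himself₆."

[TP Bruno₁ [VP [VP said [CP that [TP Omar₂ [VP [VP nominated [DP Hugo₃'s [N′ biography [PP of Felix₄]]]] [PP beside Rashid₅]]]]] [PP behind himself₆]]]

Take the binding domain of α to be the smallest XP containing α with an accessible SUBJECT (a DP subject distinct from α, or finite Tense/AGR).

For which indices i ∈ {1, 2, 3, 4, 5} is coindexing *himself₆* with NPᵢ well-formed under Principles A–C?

{1}

*himself* is an anaphor, so Principle A applies: it must be bound in its binding domain.
Binding domain of *himself₆*: the matrix TP, whose subject is Bruno₁.
*Bruno₁* c-commands the anaphor within its binding domain → licit binder.
*Omar₂* does not c-command the anaphor → cannot bind it.
*Hugo₃* does not c-command the anaphor → cannot bind it.
*Felix₄* does not c-command the anaphor → cannot bind it.
*Rashid₅* does not c-command the anaphor → cannot bind it.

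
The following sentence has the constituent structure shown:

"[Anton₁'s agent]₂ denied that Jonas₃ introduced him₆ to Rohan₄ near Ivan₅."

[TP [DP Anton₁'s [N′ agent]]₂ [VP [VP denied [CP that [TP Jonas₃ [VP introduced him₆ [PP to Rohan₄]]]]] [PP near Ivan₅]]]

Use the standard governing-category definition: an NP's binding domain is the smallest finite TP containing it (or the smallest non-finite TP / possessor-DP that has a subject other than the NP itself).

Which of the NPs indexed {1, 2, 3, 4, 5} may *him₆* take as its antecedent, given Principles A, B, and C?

{1, 2, 5}

*him* is a pronoun, so Principle B applies: it must be free in its binding domain.
Binding domain of *him₆*: the embedded TP, whose subject is Jonas₃.
*Anton₁* and the pronoun do not c-command one another → neither Principle B nor Principle C is at stake; coindexation permitted.
*[Anton₁'s agent]₂* c-commands the pronoun but from outside its binding domain, and is not c-commanded by it → coindexation permitted.
*Jonas₃* c-commands the pronoun within its binding domain → coindexation would violate Principle B.
*Rohan₄*: the pronoun c-commands this R-expression → coindexation would violate Principle C on *Rohan₄*.
*Ivan₅* and the pronoun do not c-command one another → neither Principle B nor Principle C is at stake; coindexation permitted.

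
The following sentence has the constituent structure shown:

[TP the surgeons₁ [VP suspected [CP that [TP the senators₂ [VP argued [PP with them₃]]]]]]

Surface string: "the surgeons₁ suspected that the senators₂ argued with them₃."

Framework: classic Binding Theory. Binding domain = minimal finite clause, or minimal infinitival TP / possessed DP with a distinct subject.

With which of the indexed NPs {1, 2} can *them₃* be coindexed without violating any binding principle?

{1}

*them* is a pronoun, so Principle B applies: it must be free in its binding domain.
Binding domain of *them₃*: the embedded TP, whose subject is the senators₂.
*the surgeons₁* c-commands the pronoun but from outside its binding domain, and is not c-commanded by it → coindexation permitted.
*the senators₂* c-commands the pronoun within its binding domain → coindexation would violate Principle B.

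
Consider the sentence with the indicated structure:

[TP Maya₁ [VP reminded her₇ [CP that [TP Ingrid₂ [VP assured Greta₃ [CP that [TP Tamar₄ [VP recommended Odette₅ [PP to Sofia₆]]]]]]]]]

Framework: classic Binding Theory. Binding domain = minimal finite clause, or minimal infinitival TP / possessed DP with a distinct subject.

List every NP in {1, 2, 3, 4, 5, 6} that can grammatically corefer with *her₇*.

none

*her* is a pronoun, so Principle B applies: it must be free in its binding domain.
Binding domain of *her₇*: the matrix TP, whose subject is Maya₁.
*Maya₁* c-commands the pronoun within its binding domain → coindexation would violate Principle B.
*Ingrid₂*: the pronoun c-commands this R-expression → coindexation would violate Principle C on *Ingrid₂*.
*Greta₃*: the pronoun c-commands this R-expression → coindexation would violate Principle C on *Greta₃*.
*Tamar₄*: the pronoun c-commands this R-expression → coindexation would violate Principle C on *Tamar₄*.
*Odette₅*: the pronoun c-commands this R-expression → coindexation would violate Principle C on *Odette₅*.
*Sofia₆*: the pronoun c-commands this R-expression → coindexation would violate Principle C on *Sofia₆*.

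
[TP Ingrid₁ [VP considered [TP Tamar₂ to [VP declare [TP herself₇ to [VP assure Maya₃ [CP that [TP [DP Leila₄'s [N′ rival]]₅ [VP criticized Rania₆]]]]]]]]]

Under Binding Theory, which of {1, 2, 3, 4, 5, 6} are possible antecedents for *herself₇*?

*herself* is an anaphor, so Principle A applies: it must be bound in its binding domain.
Binding domain of *herself₇*: the embedded TP, whose subject is Tamar₂.
*Ingrid₁* c-commands the anaphor but is outside its binding domain → cannot satisfy Principle A.
*Tamar₂* c-commands the anaphor within its binding domain → licit binder.
*Maya₃* does not c-command the anaphor → cannot bind it.
*Leila₄* does not c-command the anaphor → cannot bind it.
*[Leila₄'s rival]₅* does not c-command the anaphor → cannot bind it.
*Rania₆* does not c-command the anaphor → cannot bind it.

{2}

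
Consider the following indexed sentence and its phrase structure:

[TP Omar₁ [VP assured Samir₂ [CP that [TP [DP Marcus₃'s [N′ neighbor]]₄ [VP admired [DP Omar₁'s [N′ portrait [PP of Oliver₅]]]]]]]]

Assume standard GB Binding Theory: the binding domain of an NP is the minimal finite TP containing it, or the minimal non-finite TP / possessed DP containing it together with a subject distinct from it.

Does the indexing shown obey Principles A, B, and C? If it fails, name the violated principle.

Principle C

The two coindexed NPs are *Omar₁* (the higher occurrence) and *Omar₁* (the lower occurrence).
*Omar₁* (the lower occurrence) is an R-expression. Principle C requires it to be free everywhere.
*Omar₁* (the higher occurrence) c-commands it and carries the same index.
The R-expression is bound → Principle C violation.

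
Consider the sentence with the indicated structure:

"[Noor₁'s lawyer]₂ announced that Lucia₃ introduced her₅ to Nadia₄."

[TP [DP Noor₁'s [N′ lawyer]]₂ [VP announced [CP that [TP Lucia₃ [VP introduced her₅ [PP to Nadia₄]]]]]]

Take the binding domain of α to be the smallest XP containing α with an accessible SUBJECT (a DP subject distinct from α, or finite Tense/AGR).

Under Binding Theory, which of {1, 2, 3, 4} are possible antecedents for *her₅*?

{1, 2}

*her* is a pronoun, so Principle B applies: it must be free in its binding domain.
Binding domain of *her₅*: the embedded TP, whose subject is Lucia₃.
*Noor₁* and the pronoun do not c-command one another → neither Principle B nor Principle C is at stake; coindexation permitted.
*[Noor₁'s lawyer]₂* c-commands the pronoun but from outside its binding domain, and is not c-commanded by it → coindexation permitted.
*Lucia₃* c-commands the pronoun within its binding domain → coindexation would violate Principle B.
*Nadia₄*: the pronoun c-commands this R-expression → coindexation would violate Principle C on *Nadia₄*.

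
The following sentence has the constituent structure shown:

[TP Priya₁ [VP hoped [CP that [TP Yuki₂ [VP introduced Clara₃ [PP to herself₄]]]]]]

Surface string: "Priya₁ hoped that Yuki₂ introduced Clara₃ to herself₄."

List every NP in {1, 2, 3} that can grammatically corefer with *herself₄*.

*herself* is an anaphor, so Principle A applies: it must be bound in its binding domain.
Binding domain of *herself₄*: the embedded TP, whose subject is Yuki₂.
*Priya₁* c-commands the anaphor but is outside its binding domain → cannot satisfy Principle A.
*Yuki₂* c-commands the anaphor within its binding domain → licit binder.
*Clara₃* c-commands the anaphor within its binding domain → licit binder.

{2, 3}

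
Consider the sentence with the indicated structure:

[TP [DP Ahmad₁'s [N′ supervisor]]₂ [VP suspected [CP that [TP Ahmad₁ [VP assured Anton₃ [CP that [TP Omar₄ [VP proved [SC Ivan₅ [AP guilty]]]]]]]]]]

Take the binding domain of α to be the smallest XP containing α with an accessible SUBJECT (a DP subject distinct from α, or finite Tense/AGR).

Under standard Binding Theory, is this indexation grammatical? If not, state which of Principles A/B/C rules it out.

The two coindexed NPs are *Ahmad₁* and *Ahmad₁*.
*Ahmad₁* is an R-expression; no coindexed NP c-commands it, so Principle C holds.
*Ahmad₁* is an R-expression; *Ahmad₁* does not c-command it, and no other NP shares its index, so Principle C is satisfied.
All principles are respected.

grammatical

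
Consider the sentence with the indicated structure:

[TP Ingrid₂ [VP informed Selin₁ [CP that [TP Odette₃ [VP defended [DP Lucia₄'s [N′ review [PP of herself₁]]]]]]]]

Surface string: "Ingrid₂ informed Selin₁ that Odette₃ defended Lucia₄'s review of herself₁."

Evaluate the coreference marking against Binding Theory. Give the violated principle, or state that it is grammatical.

The two coindexed NPs are *Selin₁* and *herself₁*.
*herself₁* is an anaphor. Principle A requires it to be bound within its binding domain — the possessed DP, whose subject is Lucia₄.
Within that domain it is c-commanded by *Lucia₄*, which does not share its index.
*Selin₁* does c-command the anaphor, but from outside its binding domain.
The anaphor is unbound in its domain → Principle A violation.

Principle A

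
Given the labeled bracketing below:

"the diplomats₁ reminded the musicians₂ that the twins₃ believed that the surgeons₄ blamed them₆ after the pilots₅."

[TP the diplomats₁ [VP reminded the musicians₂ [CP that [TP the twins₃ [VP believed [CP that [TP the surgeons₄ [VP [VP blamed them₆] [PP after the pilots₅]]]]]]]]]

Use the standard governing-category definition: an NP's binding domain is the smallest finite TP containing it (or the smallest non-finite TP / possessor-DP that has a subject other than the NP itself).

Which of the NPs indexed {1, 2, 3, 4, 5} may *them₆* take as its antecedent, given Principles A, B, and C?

*them* is a pronoun, so Principle B applies: it must be free in its binding domain.
Binding domain of *them₆*: the embedded TP, whose subject is the surgeons₄.
*the diplomats₁* c-commands the pronoun but from outside its binding domain, and is not c-commanded by it → coindexation permitted.
*the musicians₂* c-commands the pronoun but from outside its binding domain, and is not c-commanded by it → coindexation permitted.
*the twins₃* c-commands the pronoun but from outside its binding domain, and is not c-commanded by it → coindexation permitted.
*the surgeons₄* c-commands the pronoun within its binding domain → coindexation would violate Principle B.
*the pilots₅* and the pronoun do not c-command one another → neither Principle B nor Principle C is at stake; coindexation permitted.

{1, 2, 3, 5}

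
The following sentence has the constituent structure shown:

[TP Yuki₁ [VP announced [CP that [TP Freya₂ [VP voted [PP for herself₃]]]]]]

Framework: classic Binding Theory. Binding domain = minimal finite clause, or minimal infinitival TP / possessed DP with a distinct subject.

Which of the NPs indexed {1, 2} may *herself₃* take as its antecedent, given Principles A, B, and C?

*herself* is an anaphor, so Principle A applies: it must be bound in its binding domain.
Binding domain of *herself₃*: the embedded TP, whose subject is Freya₂.
*Yuki₁* c-commands the anaphor but is outside its binding domain → cannot satisfy Principle A.
*Freya₂* c-commands the anaphor within its binding domain → licit binder.

{2}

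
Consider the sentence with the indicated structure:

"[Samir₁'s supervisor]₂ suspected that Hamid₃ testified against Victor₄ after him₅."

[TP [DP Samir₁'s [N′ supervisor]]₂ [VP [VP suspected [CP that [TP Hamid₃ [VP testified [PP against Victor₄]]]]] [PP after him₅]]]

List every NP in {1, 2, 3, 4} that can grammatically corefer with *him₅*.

{1, 3, 4}

*him* is a pronoun, so Principle B applies: it must be free in its binding domain.
Binding domain of *him₅*: the matrix TP, whose subject is [Samir₁'s supervisor]₂.
*Samir₁* and the pronoun do not c-command one another → neither Principle B nor Principle C is at stake; coindexation permitted.
*[Samir₁'s supervisor]₂* c-commands the pronoun within its binding domain → coindexation would violate Principle B.
*Hamid₃* and the pronoun do not c-command one another → neither Principle B nor Principle C is at stake; coindexation permitted.
*Victor₄* and the pronoun do not c-command one another → neither Principle B nor Principle C is at stake; coindexation permitted.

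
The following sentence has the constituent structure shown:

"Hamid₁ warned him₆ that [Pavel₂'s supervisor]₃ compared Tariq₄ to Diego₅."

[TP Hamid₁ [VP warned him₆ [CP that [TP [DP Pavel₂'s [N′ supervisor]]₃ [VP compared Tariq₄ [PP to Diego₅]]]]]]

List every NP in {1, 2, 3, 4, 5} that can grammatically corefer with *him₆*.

none

*him* is a pronoun, so Principle B applies: it must be free in its binding domain.
Binding domain of *him₆*: the matrix TP, whose subject is Hamid₁.
*Hamid₁* c-commands the pronoun within its binding domain → coindexation would violate Principle B.
*Pavel₂*: the pronoun c-commands this R-expression → coindexation would violate Principle C on *Pavel₂*.
*[Pavel₂'s supervisor]₃*: the pronoun c-commands this R-expression → coindexation would violate Principle C on *[Pavel₂'s supervisor]₃*.
*Tariq₄*: the pronoun c-commands this R-expression → coindexation would violate Principle C on *Tariq₄*.
*Diego₅*: the pronoun c-commands this R-expression → coindexation would violate Principle C on *Diego₅*.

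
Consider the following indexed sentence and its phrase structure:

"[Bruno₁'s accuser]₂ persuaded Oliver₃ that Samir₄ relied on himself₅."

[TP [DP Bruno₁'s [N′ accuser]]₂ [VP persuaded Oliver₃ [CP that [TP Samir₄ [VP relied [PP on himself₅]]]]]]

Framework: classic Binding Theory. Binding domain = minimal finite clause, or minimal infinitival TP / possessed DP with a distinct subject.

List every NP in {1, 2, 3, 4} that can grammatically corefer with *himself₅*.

{4}

*himself* is an anaphor, so Principle A applies: it must be bound in its binding domain.
Binding domain of *himself₅*: the embedded TP, whose subject is Samir₄.
*Bruno₁* does not c-command the anaphor → cannot bind it.
*[Bruno₁'s accuser]₂* c-commands the anaphor but is outside its binding domain → cannot satisfy Principle A.
*Oliver₃* c-commands the anaphor but is outside its binding domain → cannot satisfy Principle A.
*Samir₄* c-commands the anaphor within its binding domain → licit binder.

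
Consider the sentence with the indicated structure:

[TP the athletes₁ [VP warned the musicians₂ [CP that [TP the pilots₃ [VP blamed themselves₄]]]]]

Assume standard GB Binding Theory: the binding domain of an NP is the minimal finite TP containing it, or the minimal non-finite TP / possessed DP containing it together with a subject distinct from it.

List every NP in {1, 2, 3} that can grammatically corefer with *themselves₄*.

{3}

*themselves* is an anaphor, so Principle A applies: it must be bound in its binding domain.
Binding domain of *themselves₄*: the embedded TP, whose subject is the pilots₃.
*the athletes₁* c-commands the anaphor but is outside its binding domain → cannot satisfy Principle A.
*the musicians₂* c-commands the anaphor but is outside its binding domain → cannot satisfy Principle A.
*the pilots₃* c-commands the anaphor within its binding domain → licit binder.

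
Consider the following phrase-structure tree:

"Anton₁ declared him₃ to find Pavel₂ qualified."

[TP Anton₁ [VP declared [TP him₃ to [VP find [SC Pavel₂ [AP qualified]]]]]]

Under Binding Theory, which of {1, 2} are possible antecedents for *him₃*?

none

*him* is a pronoun, so Principle B applies: it must be free in its binding domain.
Binding domain of *him₃*: the matrix TP, whose subject is Anton₁.
*Anton₁* c-commands the pronoun within its binding domain → coindexation would violate Principle B.
*Pavel₂*: the pronoun c-commands this R-expression → coindexation would violate Principle C on *Pavel₂*.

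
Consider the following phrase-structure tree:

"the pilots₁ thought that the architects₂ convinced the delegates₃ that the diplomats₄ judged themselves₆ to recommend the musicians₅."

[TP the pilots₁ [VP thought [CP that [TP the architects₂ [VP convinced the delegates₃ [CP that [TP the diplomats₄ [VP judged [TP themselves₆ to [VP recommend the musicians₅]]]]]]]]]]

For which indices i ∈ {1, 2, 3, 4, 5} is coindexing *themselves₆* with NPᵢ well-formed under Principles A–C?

{4}

*themselves* is an anaphor, so Principle A applies: it must be bound in its binding domain.
Binding domain of *themselves₆*: the embedded TP, whose subject is the diplomats₄.
*the pilots₁* c-commands the anaphor but is outside its binding domain → cannot satisfy Principle A.
*the architects₂* c-commands the anaphor but is outside its binding domain → cannot satisfy Principle A.
*the delegates₃* c-commands the anaphor but is outside its binding domain → cannot satisfy Principle A.
*the diplomats₄* c-commands the anaphor within its binding domain → licit binder.
*the musicians₅* does not c-command the anaphor → cannot bind it.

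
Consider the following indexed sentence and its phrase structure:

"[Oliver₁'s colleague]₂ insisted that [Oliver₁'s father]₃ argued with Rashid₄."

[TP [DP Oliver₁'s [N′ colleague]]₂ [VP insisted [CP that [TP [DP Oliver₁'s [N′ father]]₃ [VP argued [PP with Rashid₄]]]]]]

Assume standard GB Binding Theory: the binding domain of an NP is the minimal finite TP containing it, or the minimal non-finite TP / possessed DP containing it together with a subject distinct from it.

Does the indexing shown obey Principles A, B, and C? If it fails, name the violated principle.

The two coindexed NPs are *Oliver₁* and *Oliver₁*.
*Oliver₁* is an R-expression; no coindexed NP c-commands it, so Principle C holds.
*Oliver₁* is an R-expression; *Oliver₁* does not c-command it, and no other NP shares its index, so Principle C is satisfied.
All principles are respected.

grammatical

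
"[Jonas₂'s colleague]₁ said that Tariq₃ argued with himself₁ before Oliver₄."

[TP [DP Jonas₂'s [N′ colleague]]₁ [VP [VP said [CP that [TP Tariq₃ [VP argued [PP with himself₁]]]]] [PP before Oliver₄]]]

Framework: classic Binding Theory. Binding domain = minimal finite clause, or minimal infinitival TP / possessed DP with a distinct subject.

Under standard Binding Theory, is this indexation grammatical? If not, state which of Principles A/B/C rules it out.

Principle A

The two coindexed NPs are *[Jonas₂'s colleague]₁* and *himself₁*.
*himself₁* is an anaphor. Principle A requires it to be bound within its binding domain — the embedded TP, whose subject is Tariq₃.
Within that domain it is c-commanded by *Tariq₃*, which does not share its index.
*[Jonas₂'s colleague]₁* does c-command the anaphor, but from outside its binding domain.
The anaphor is unbound in its domain → Principle A violation.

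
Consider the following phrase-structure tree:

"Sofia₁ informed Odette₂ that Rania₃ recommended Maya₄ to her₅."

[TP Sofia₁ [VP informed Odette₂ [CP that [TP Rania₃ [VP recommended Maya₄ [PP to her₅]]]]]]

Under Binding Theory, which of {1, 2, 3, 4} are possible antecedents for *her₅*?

*her* is a pronoun, so Principle B applies: it must be free in its binding domain.
Binding domain of *her₅*: the embedded TP, whose subject is Rania₃.
*Sofia₁* c-commands the pronoun but from outside its binding domain, and is not c-commanded by it → coindexation permitted.
*Odette₂* c-commands the pronoun but from outside its binding domain, and is not c-commanded by it → coindexation permitted.
*Rania₃* c-commands the pronoun within its binding domain → coindexation would violate Principle B.
*Maya₄* c-commands the pronoun within its binding domain → coindexation would violate Principle B.

{1, 2}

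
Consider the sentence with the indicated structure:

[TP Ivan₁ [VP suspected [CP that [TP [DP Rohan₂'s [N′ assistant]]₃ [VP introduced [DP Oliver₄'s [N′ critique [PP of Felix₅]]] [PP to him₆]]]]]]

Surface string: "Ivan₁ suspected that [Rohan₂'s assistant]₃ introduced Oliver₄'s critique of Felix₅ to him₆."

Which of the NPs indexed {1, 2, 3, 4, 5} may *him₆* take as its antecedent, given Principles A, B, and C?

*him* is a pronoun, so Principle B applies: it must be free in its binding domain.
Binding domain of *him₆*: the embedded TP, whose subject is [Rohan₂'s assistant]₃.
*Ivan₁* c-commands the pronoun but from outside its binding domain, and is not c-commanded by it → coindexation permitted.
*Rohan₂* and the pronoun do not c-command one another → neither Principle B nor Principle C is at stake; coindexation permitted.
*[Rohan₂'s assistant]₃* c-commands the pronoun within its binding domain → coindexation would violate Principle B.
*Oliver₄* and the pronoun do not c-command one another → neither Principle B nor Principle C is at stake; coindexation permitted.
*Felix₅* and the pronoun do not c-command one another → neither Principle B nor Principle C is at stake; coindexation permitted.

{1, 2, 4, 5}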